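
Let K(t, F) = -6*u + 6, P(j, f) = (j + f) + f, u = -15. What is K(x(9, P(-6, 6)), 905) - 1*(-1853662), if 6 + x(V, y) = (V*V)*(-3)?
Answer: 1853758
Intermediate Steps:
P(j, f) = j + 2*f (P(j, f) = (f + j) + f = j + 2*f)
x(V, y) = -6 - 3*V² (x(V, y) = -6 + (V*V)*(-3) = -6 + V²*(-3) = -6 - 3*V²)
K(t, F) = 96 (K(t, F) = -6*(-15) + 6 = 90 + 6 = 96)
K(x(9, P(-6, 6)), 905) - 1*(-1853662) = 96 - 1*(-1853662) = 96 + 1853662 = 1853758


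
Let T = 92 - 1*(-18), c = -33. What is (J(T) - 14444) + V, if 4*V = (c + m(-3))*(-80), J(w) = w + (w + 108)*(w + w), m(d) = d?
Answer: 34346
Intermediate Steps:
T = 110 (T = 92 + 18 = 110)
J(w) = w + 2*w*(108 + w) (J(w) = w + (108 + w)*(2*w) = w + 2*w*(108 + w))
V = 720 (V = ((-33 - 3)*(-80))/4 = (-36*(-80))/4 = (¼)*2880 = 720)
(J(T) - 14444) + V = (110*(217 + 2*110) - 14444) + 720 = (110*(217 + 220) - 14444) + 720 = (110*437 - 14444) + 720 = (48070 - 14444) + 720 = 33626 + 720 = 34346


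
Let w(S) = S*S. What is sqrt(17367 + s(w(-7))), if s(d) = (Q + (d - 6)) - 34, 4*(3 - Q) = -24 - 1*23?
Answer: sqrt(69563)/2 ≈ 131.87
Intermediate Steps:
w(S) = S**2
Q = 59/4 (Q = 3 - (-24 - 1*23)/4 = 3 - (-24 - 23)/4 = 3 - 1/4*(-47) = 3 + 47/4 = 59/4 ≈ 14.750)
s(d) = -101/4 + d (s(d) = (59/4 + (d - 6)) - 34 = (59/4 + (-6 + d)) - 34 = (35/4 + d) - 34 = -101/4 + d)
sqrt(17367 + s(w(-7))) = sqrt(17367 + (-101/4 + (-7)**2)) = sqrt(17367 + (-101/4 + 49)) = sqrt(17367 + 95/4) = sqrt(69563/4) = sqrt(69563)/2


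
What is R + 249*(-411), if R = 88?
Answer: -102251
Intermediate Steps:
R + 249*(-411) = 88 + 249*(-411) = 88 - 102339 = -102251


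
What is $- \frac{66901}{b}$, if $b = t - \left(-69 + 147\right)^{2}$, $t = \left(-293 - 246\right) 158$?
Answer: $\frac{66901}{91246} \approx 0.73319$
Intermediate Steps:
$t = -85162$ ($t = \left(-539\right) 158 = -85162$)
$b = -91246$ ($b = -85162 - \left(-69 + 147\right)^{2} = -85162 - 78^{2} = -85162 - 6084 = -91246$)
$- \frac{66901}{b} = - \frac{66901}{-91246} = \left(-66901\right) \left(- \frac{1}{91246}\right) = \frac{66901}{91246}$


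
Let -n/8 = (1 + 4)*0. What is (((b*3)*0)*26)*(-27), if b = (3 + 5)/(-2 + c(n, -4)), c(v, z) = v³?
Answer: 0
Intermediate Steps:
n = 0 (n = -8*(1 + 4)*0 = -40*0 = -8*0 = 0)
b = -4 (b = (3 + 5)/(-2 + 0³) = 8/(-2 + 0) = 8/(-2) = 8*(-½) = -4)
(((b*3)*0)*26)*(-27) = ((-4*3*0)*26)*(-27) = (-12*0*26)*(-27) = (0*26)*(-27) = 0*(-27) = 0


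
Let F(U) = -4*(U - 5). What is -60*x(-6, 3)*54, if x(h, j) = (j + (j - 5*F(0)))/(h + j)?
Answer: -101520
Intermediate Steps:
F(U) = 20 - 4*U (F(U) = -4*(-5 + U) = 20 - 4*U)
x(h, j) = (-100 + 2*j)/(h + j) (x(h, j) = (j + (j - 5*(20 - 4*0)))/(h + j) = (j + (j - 5*(20 + 0)))/(h + j) = (j + (j - 5*20))/(h + j) = (j + (j - 100))/(h + j) = (j + (-100 + j))/(h + j) = (-100 + 2*j)/(h + j))
-60*x(-6, 3)*54 = -120*(-50 + 3)/(-6 + 3)*54 = -120*(-47)/(-3)*54 = -120*(-1)*(-47)/3*54 = -60*94/3*54 = -1880*54 = -101520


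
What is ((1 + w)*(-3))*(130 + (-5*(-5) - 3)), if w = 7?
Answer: -3648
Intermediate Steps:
((1 + w)*(-3))*(130 + (-5*(-5) - 3)) = ((1 + 7)*(-3))*(130 + (-5*(-5) - 3)) = (8*(-3))*(130 + (25 - 3)) = -24*(130 + 22) = -24*152 = -3648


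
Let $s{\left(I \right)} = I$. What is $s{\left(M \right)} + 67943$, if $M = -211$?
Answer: $67732$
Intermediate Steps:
$s{\left(M \right)} + 67943 = -211 + 67943 = 67732$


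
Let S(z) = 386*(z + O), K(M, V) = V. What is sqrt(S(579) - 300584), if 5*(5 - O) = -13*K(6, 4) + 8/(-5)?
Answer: 8*I*sqrt(27743)/5 ≈ 266.5*I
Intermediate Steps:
O = 393/25 (O = 5 - (-13*4 + 8/(-5))/5 = 5 - (-52 + 8*(-1/5))/5 = 5 - (-52 - 8/5)/5 = 5 - 1/5*(-268/5) = 5 + 268/25 = 393/25 ≈ 15.720)
S(z) = 151698/25 + 386*z (S(z) = 386*(z + 393/25) = 386*(393/25 + z) = 151698/25 + 386*z)
sqrt(S(579) - 300584) = sqrt((151698/25 + 386*579) - 300584) = sqrt((151698/25 + 223494) - 300584) = sqrt(5739048/25 - 300584) = sqrt(-1775552/25) = 8*I*sqrt(27743)/5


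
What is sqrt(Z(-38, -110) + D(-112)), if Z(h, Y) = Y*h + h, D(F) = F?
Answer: sqrt(4030) ≈ 63.482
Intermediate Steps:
Z(h, Y) = h + Y*h
sqrt(Z(-38, -110) + D(-112)) = sqrt(-38*(1 - 110) - 112) = sqrt(-38*(-109) - 112) = sqrt(4142 - 112) = sqrt(4030)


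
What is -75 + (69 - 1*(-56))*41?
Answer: 5050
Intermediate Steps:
-75 + (69 - 1*(-56))*41 = -75 + (69 + 56)*41 = -75 + 125*41 = -75 + 5125 = 5050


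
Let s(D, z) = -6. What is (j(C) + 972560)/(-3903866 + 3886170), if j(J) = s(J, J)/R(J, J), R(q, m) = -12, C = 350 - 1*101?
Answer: -1945121/35392 ≈ -54.959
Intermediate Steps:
C = 249 (C = 350 - 101 = 249)
j(J) = ½ (j(J) = -6/(-12) = -6*(-1/12) = ½)
(j(C) + 972560)/(-3903866 + 3886170) = (½ + 972560)/(-3903866 + 3886170) = (1945121/2)/(-17696) = (1945121/2)*(-1/17696) = -1945121/35392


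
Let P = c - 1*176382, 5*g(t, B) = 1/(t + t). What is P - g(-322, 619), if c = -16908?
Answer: -622393799/3220 ≈ -1.9329e+5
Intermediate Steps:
g(t, B) = 1/(10*t) (g(t, B) = 1/(5*(t + t)) = 1/(5*((2*t))) = (1/(2*t))/5 = 1/(10*t))
P = -193290 (P = -16908 - 1*176382 = -16908 - 176382 = -193290)
P - g(-322, 619) = -193290 - 1/(10*(-322)) = -193290 - (-1)/(10*322) = -193290 - 1*(-1/3220) = -193290 + 1/3220 = -622393799/3220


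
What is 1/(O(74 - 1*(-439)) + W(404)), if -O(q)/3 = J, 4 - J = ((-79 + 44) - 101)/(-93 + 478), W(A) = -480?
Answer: -385/189828 ≈ -0.0020282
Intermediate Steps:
J = 1676/385 (J = 4 - ((-79 + 44) - 101)/(-93 + 478) = 4 - (-35 - 101)/385 = 4 - (-136)/385 = 4 - 1*(-136/385) = 4 + 136/385 = 1676/385 ≈ 4.3532)
O(q) = -5028/385 (O(q) = -3*1676/385 = -5028/385)
1/(O(74 - 1*(-439)) + W(404)) = 1/(-5028/385 - 480) = 1/(-189828/385) = -385/189828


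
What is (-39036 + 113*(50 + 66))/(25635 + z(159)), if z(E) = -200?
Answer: -25928/25435 ≈ -1.0194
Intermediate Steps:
(-39036 + 113*(50 + 66))/(25635 + z(159)) = (-39036 + 113*(50 + 66))/(25635 - 200) = (-39036 + 113*116)/25435 = (-39036 + 13108)*(1/25435) = -25928*1/25435 = -25928/25435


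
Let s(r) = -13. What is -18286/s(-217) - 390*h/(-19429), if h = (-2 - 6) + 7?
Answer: 355273624/252577 ≈ 1406.6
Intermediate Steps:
h = -1 (h = -8 + 7 = -1)
-18286/s(-217) - 390*h/(-19429) = -18286/(-13) - 390*(-1)/(-19429) = -18286*(-1/13) + 390*(-1/19429) = 18286/13 - 390/19429 = 355273624/252577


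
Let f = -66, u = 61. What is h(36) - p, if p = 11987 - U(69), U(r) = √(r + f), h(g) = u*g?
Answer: -9791 + √3 ≈ -9789.3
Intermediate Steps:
h(g) = 61*g
U(r) = √(-66 + r) (U(r) = √(r - 66) = √(-66 + r))
p = 11987 - √3 (p = 11987 - √(-66 + 69) = 11987 - √3 ≈ 11985.)
h(36) - p = 61*36 - (11987 - √3) = 2196 + (-11987 + √3) = -9791 + √3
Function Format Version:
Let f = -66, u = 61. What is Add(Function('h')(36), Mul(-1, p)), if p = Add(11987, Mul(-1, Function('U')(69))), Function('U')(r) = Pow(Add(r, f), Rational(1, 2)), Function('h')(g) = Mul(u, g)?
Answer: Add(-9791, Pow(3, Rational(1, 2))) ≈ -9789.3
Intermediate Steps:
Function('h')(g) = Mul(61, g)
Function('U')(r) = Pow(Add(-66, r), Rational(1, 2)) (Function('U')(r) = Pow(Add(r, -66), Rational(1, 2)) = Pow(Add(-66, r), Rational(1, 2)))
p = Add(11987, Mul(-1, Pow(3, Rational(1, 2)))) (p = Add(11987, Mul(-1, Pow(Add(-66, 69), Rational(1, 2)))) = Add(11987, Mul(-1, Pow(3, Rational(1, 2)))) ≈ 11985.)
Add(Function('h')(36), Mul(-1, p)) = Add(Mul(61, 36), Mul(-1, Add(11987, Mul(-1, Pow(3, Rational(1, 2)))))) = Add(2196, Add(-11987, Pow(3, Rational(1, 2)))) = Add(-9791, Pow(3, Rational(1, 2)))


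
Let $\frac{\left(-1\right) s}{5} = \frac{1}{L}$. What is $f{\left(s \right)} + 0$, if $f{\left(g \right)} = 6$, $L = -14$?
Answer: $6$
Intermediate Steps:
$s = \frac{5}{14}$ ($s = - \frac{5}{-14} = \left(-5\right) \left(- \frac{1}{14}\right) = \frac{5}{14} \approx 0.35714$)
$f{\left(s \right)} + 0 = 6 + 0 = 6$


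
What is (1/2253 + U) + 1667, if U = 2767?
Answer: 9989803/2253 ≈ 4434.0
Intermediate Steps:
(1/2253 + U) + 1667 = (1/2253 + 2767) + 1667 = 6234052/2253 + 1667 = 9989803/2253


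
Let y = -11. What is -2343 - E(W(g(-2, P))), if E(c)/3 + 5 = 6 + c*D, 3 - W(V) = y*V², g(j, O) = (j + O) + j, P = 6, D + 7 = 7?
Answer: -2346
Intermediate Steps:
D = 0 (D = -7 + 7 = 0)
g(j, O) = O + 2*j (g(j, O) = (O + j) + j = O + 2*j)
W(V) = 3 + 11*V² (W(V) = 3 - (-11)*V² = 3 + 11*V²)
E(c) = 3 (E(c) = -15 + 3*(6 + c*0) = -15 + 3*(6 + 0) = -15 + 3*6 = -15 + 18 = 3)
-2343 - E(W(g(-2, P))) = -2343 - 1*3 = -2343 - 3 = -2346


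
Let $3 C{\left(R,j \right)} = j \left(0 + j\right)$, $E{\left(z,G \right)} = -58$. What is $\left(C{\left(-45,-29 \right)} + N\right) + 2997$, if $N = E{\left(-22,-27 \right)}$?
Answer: $\frac{9658}{3} \approx 3219.3$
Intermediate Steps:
$C{\left(R,j \right)} = \frac{j^{2}}{3}$ ($C{\left(R,j \right)} = \frac{j \left(0 + j\right)}{3} = \frac{j j}{3} = \frac{j^{2}}{3}$)
$N = -58$
$\left(C{\left(-45,-29 \right)} + N\right) + 2997 = \left(\frac{\left(-29\right)^{2}}{3} - 58\right) + 2997 = \left(\frac{1}{3} \cdot 841 - 58\right) + 2997 = \left(\frac{841}{3} - 58\right) + 2997 = \frac{667}{3} + 2997 = \frac{9658}{3}$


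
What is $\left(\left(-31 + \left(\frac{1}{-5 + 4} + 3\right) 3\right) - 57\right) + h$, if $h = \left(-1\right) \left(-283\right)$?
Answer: $201$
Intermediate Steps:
$h = 283$
$\left(\left(-31 + \left(\frac{1}{-5 + 4} + 3\right) 3\right) - 57\right) + h = \left(\left(-31 + \left(\frac{1}{-5 + 4} + 3\right) 3\right) - 57\right) + 283 = \left(\left(-31 + \left(\frac{1}{-1} + 3\right) 3\right) - 57\right) + 283 = \left(\left(-31 + \left(-1 + 3\right) 3\right) - 57\right) + 283 = \left(\left(-31 + 2 \cdot 3\right) - 57\right) + 283 = \left(\left(-31 + 6\right) - 57\right) + 283 = \left(-25 - 57\right) + 283 = -82 + 283 = 201$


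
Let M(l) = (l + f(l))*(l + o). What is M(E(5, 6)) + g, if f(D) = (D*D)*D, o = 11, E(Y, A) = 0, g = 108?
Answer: 108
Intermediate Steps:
f(D) = D³ (f(D) = D²*D = D³)
M(l) = (11 + l)*(l + l³) (M(l) = (l + l³)*(l + 11) = (l + l³)*(11 + l) = (11 + l)*(l + l³))
M(E(5, 6)) + g = 0*(11 + 0 + 0³ + 11*0²) + 108 = 0*(11 + 0 + 0 + 11*0) + 108 = 0*(11 + 0 + 0 + 0) + 108 = 0*11 + 108 = 0 + 108 = 108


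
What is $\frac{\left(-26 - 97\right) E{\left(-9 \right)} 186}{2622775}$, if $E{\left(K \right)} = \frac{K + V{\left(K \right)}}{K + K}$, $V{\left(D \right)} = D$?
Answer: $- \frac{22878}{2622775} \approx -0.0087228$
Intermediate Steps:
$E{\left(K \right)} = 1$ ($E{\left(K \right)} = \frac{K + K}{K + K} = \frac{2 K}{2 K} = 2 K \frac{1}{2 K} = 1$)
$\frac{\left(-26 - 97\right) E{\left(-9 \right)} 186}{2622775} = \frac{\left(-26 - 97\right) 1 \cdot 186}{2622775} = \left(-26 - 97\right) 1 \cdot 186 \cdot \frac{1}{2622775} = \left(-123\right) 1 \cdot 186 \cdot \frac{1}{2622775} = \left(-123\right) 186 \cdot \frac{1}{2622775} = \left(-22878\right) \frac{1}{2622775} = - \frac{22878}{2622775}$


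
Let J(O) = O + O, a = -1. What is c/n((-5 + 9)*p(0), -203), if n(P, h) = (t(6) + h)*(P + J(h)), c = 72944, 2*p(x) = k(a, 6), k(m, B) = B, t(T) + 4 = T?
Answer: 36472/39597 ≈ 0.92108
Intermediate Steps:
t(T) = -4 + T
p(x) = 3 (p(x) = (½)*6 = 3)
J(O) = 2*O
n(P, h) = (2 + h)*(P + 2*h) (n(P, h) = ((-4 + 6) + h)*(P + 2*h) = (2 + h)*(P + 2*h))
c/n((-5 + 9)*p(0), -203) = 72944/(2*((-5 + 9)*3) + 2*(-203)² + 4*(-203) + ((-5 + 9)*3)*(-203)) = 72944/(2*(4*3) + 2*41209 - 812 + (4*3)*(-203)) = 72944/(2*12 + 82418 - 812 + 12*(-203)) = 72944/(24 + 82418 - 812 - 2436) = 72944/79194 = 72944*(1/79194) = 36472/39597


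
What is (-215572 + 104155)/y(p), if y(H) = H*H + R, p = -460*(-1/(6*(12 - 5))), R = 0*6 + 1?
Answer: -49134897/53341 ≈ -921.15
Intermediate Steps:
R = 1 (R = 0 + 1 = 1)
p = 230/21 (p = -460/((-6*7)) = -460/(-42) = -460*(-1/42) = 230/21 ≈ 10.952)
y(H) = 1 + H² (y(H) = H*H + 1 = H² + 1 = 1 + H²)
(-215572 + 104155)/y(p) = (-215572 + 104155)/(1 + (230/21)²) = -111417/(1 + 52900/441) = -111417/53341/441 = -111417*441/53341 = -49134897/53341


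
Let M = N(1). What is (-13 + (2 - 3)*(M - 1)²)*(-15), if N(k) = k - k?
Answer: 210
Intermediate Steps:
N(k) = 0
M = 0
(-13 + (2 - 3)*(M - 1)²)*(-15) = (-13 + (2 - 3)*(0 - 1)²)*(-15) = (-13 - 1*(-1)²)*(-15) = (-13 - 1*1)*(-15) = (-13 - 1)*(-15) = -14*(-15) = 210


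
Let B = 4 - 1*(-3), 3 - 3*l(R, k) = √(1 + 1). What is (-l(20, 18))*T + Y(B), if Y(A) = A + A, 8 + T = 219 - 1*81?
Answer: -116 + 130*√2/3 ≈ -54.717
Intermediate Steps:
l(R, k) = 1 - √2/3 (l(R, k) = 1 - √(1 + 1)/3 = 1 - √2/3)
B = 7 (B = 4 + 3 = 7)
T = 130 (T = -8 + (219 - 1*81) = -8 + (219 - 81) = -8 + 138 = 130)
Y(A) = 2*A
(-l(20, 18))*T + Y(B) = -(1 - √2/3)*130 + 2*7 = (-1 + √2/3)*130 + 14 = (-130 + 130*√2/3) + 14 = -116 + 130*√2/3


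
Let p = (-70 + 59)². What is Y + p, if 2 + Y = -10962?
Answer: -10843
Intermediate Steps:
p = 121 (p = (-11)² = 121)
Y = -10964 (Y = -2 - 10962 = -10964)
Y + p = -10964 + 121 = -10843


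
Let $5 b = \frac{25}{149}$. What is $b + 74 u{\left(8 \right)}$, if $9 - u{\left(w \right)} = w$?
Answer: $\frac{11031}{149} \approx 74.034$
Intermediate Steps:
$u{\left(w \right)} = 9 - w$
$b = \frac{5}{149}$ ($b = \frac{25 \cdot \frac{1}{149}}{5} = \frac{1}{5} \cdot \frac{25}{149} = \frac{5}{149} \approx 0.033557$)
$b + 74 u{\left(8 \right)} = \frac{5}{149} + 74 \left(9 - 8\right) = \frac{5}{149} + 74 \cdot 1 = \frac{5}{149} + 74 = \frac{11031}{149}$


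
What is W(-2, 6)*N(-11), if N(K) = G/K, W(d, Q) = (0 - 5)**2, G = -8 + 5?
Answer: 75/11 ≈ 6.8182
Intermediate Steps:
G = -3
W(d, Q) = 25 (W(d, Q) = (-5)**2 = 25)
N(K) = -3/K
W(-2, 6)*N(-11) = 25*(-3/(-11)) = 25*(-3*(-1/11)) = 25*(3/11) = 75/11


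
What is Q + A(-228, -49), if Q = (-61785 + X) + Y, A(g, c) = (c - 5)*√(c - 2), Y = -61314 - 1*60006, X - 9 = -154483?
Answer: -337579 - 54*I*√51 ≈ -3.3758e+5 - 385.64*I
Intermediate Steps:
X = -154474 (X = 9 - 154483 = -154474)
Y = -121320 (Y = -61314 - 60006 = -121320)
A(g, c) = √(-2 + c)*(-5 + c) (A(g, c) = (-5 + c)*√(-2 + c) = √(-2 + c)*(-5 + c))
Q = -337579 (Q = (-61785 - 154474) - 121320 = -216259 - 121320 = -337579)
Q + A(-228, -49) = -337579 + √(-2 - 49)*(-5 - 49) = -337579 + √(-51)*(-54) = -337579 + (I*√51)*(-54) = -337579 - 54*I*√51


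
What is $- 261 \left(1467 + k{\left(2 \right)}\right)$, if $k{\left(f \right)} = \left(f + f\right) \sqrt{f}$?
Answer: $-382887 - 1044 \sqrt{2} \approx -3.8436 \cdot 10^{5}$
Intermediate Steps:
$k{\left(f \right)} = 2 f^{\frac{3}{2}}$ ($k{\left(f \right)} = 2 f \sqrt{f} = 2 f^{\frac{3}{2}}$)
$- 261 \left(1467 + k{\left(2 \right)}\right) = - 261 \left(1467 + 2 \cdot 2^{\frac{3}{2}}\right) = - 261 \left(1467 + 2 \cdot 2 \sqrt{2}\right) = - 261 \left(1467 + 4 \sqrt{2}\right) = -382887 - 1044 \sqrt{2}$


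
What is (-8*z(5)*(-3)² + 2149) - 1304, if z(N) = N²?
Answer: -955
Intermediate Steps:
(-8*z(5)*(-3)² + 2149) - 1304 = (-8*5²*(-3)² + 2149) - 1304 = (-8*25*9 + 2149) - 1304 = (-200*9 + 2149) - 1304 = (-1800 + 2149) - 1304 = 349 - 1304 = -955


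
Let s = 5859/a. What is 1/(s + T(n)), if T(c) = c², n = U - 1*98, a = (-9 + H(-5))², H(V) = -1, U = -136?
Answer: 100/5481459 ≈ 1.8243e-5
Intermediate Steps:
a = 100 (a = (-9 - 1)² = (-10)² = 100)
n = -234 (n = -136 - 1*98 = -136 - 98 = -234)
s = 5859/100 ≈ 58.590
1/(s + T(n)) = 1/(5859/100 + (-234)²) = 1/(5859/100 + 54756) = 1/(5481459/100) = 100/5481459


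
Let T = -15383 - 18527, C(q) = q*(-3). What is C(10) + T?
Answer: -33940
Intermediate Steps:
C(q) = -3*q
T = -33910
C(10) + T = -3*10 - 33910 = -30 - 33910 = -33940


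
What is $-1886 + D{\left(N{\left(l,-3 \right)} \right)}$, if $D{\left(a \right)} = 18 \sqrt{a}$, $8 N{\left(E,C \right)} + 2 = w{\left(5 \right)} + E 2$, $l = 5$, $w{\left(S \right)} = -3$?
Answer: $-1886 + \frac{9 \sqrt{10}}{2} \approx -1871.8$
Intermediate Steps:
$N{\left(E,C \right)} = - \frac{5}{8} + \frac{E}{4}$ ($N{\left(E,C \right)} = - \frac{1}{4} + \frac{-3 + E 2}{8} = - \frac{1}{4} + \frac{-3 + 2 E}{8} = - \frac{1}{4} + \left(- \frac{3}{8} + \frac{E}{4}\right) = - \frac{5}{8} + \frac{E}{4}$)
$-1886 + D{\left(N{\left(l,-3 \right)} \right)} = -1886 + 18 \sqrt{- \frac{5}{8} + \frac{1}{4} \cdot 5} = -1886 + 18 \sqrt{- \frac{5}{8} + \frac{5}{4}} = -1886 + 18 \sqrt{\frac{5}{8}} = -1886 + 18 \frac{\sqrt{10}}{4} = -1886 + \frac{9 \sqrt{10}}{2}$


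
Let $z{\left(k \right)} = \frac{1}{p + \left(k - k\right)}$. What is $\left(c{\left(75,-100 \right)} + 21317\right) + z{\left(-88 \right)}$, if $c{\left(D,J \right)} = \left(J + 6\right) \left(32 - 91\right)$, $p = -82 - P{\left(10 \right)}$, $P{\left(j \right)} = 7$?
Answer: $\frac{2390806}{89} \approx 26863.0$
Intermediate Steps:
$p = -89$ ($p = -82 - 7 = -89$)
$c{\left(D,J \right)} = -354 - 59 J$ ($c{\left(D,J \right)} = \left(6 + J\right) \left(-59\right) = -354 - 59 J$)
$z{\left(k \right)} = - \frac{1}{89}$ ($z{\left(k \right)} = \frac{1}{-89 + \left(k - k\right)} = \frac{1}{-89 + 0} = \frac{1}{-89} = - \frac{1}{89}$)
$\left(c{\left(75,-100 \right)} + 21317\right) + z{\left(-88 \right)} = \left(\left(-354 - -5900\right) + 21317\right) - \frac{1}{89} = \left(\left(-354 + 5900\right) + 21317\right) - \frac{1}{89} = \left(5546 + 21317\right) - \frac{1}{89} = 26863 - \frac{1}{89} = \frac{2390806}{89}$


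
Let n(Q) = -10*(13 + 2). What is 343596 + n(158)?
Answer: 343446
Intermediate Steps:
n(Q) = -150 (n(Q) = -10*15 = -150)
343596 + n(158) = 343596 - 150 = 343446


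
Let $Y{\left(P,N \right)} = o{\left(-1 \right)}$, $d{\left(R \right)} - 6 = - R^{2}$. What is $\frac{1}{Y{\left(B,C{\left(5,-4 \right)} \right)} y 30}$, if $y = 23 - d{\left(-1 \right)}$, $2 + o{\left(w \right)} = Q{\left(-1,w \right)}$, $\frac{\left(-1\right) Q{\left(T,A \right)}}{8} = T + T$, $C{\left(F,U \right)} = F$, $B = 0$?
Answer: $\frac{1}{7560} \approx 0.00013228$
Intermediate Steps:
$Q{\left(T,A \right)} = - 16 T$ ($Q{\left(T,A \right)} = - 8 \left(T + T\right) = - 8 \cdot 2 T = - 16 T$)
$d{\left(R \right)} = 6 - R^{2}$
$o{\left(w \right)} = 14$ ($o{\left(w \right)} = -2 - -16 = -2 + 16 = 14$)
$Y{\left(P,N \right)} = 14$
$y = 18$ ($y = 23 - \left(6 - \left(-1\right)^{2}\right) = 23 - \left(6 - 1\right) = 23 - 5 = 18$)
$\frac{1}{Y{\left(B,C{\left(5,-4 \right)} \right)} y 30} = \frac{1}{14 \cdot 18 \cdot 30} = \frac{1}{252 \cdot 30} = \frac{1}{7560}$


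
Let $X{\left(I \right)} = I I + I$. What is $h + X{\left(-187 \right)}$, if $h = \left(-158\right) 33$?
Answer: $29568$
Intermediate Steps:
$h = -5214$
$X{\left(I \right)} = I + I^{2}$ ($X{\left(I \right)} = I^{2} + I = I + I^{2}$)
$h + X{\left(-187 \right)} = -5214 - 187 \left(1 - 187\right) = -5214 - -34782 = -5214 + 34782 = 29568$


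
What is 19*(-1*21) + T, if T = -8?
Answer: -407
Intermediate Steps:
19*(-1*21) + T = 19*(-1*21) - 8 = 19*(-21) - 8 = -399 - 8 = -407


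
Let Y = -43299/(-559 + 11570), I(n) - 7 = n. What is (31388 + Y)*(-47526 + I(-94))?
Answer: -16453622933997/11011 ≈ -1.4943e+9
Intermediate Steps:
I(n) = 7 + n
Y = -43299/11011 ≈ -3.9323
(31388 + Y)*(-47526 + I(-94)) = (31388 - 43299/11011)*(-47526 + (7 - 94)) = 345569969*(-47526 - 87)/11011 = (345569969/11011)*(-47613) = -16453622933997/11011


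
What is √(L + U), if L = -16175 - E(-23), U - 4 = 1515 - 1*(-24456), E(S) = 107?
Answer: 3*√1077 ≈ 98.453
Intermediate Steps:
U = 25975 (U = 4 + (1515 - 1*(-24456)) = 4 + (1515 + 24456) = 4 + 25971 = 25975)
L = -16282 (L = -16175 - 1*107 = -16175 - 107 = -16282)
√(L + U) = √(-16282 + 25975) = √9693 = 3*√1077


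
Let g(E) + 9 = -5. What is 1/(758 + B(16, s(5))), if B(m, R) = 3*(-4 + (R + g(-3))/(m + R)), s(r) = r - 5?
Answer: 8/5947 ≈ 0.0013452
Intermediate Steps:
g(E) = -14 (g(E) = -9 - 5 = -14)
s(r) = -5 + r
B(m, R) = -12 + 3*(-14 + R)/(R + m) (B(m, R) = 3*(-4 + (R - 14)/(m + R)) = 3*(-4 + (-14 + R)/(R + m)) = -12 + 3*(-14 + R)/(R + m))
1/(758 + B(16, s(5))) = 1/(758 + 3*(-14 - 4*16 - 3*(-5 + 5))/((-5 + 5) + 16)) = 1/(758 + 3*(-14 - 64 - 3*0)/(0 + 16)) = 1/(758 + 3*(-14 - 64 + 0)/16) = 1/(758 + 3*(1/16)*(-78)) = 1/(758 - 117/8) = 1/(5947/8) = 8/5947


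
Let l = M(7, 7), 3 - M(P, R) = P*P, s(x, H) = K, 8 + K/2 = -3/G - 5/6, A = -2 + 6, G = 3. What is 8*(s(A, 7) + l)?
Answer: -1576/3 ≈ -525.33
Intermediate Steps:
A = 4
K = -59/3 (K = -16 + 2*(-3/3 - 5/6) = -16 + 2*(-3*⅓ - 5*⅙) = -16 + 2*(-1 - ⅚) = -16 + 2*(-11/6) = -16 - 11/3 = -59/3 ≈ -19.667)
s(x, H) = -59/3
M(P, R) = 3 - P² (M(P, R) = 3 - P*P = 3 - P²)
l = -46 (l = 3 - 1*7² = 3 - 1*49 = 3 - 49 = -46)
8*(s(A, 7) + l) = 8*(-59/3 - 46) = 8*(-197/3) = -1576/3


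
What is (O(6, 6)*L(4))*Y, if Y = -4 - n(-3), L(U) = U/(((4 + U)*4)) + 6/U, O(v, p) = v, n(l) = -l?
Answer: -273/4 ≈ -68.250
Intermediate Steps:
L(U) = 6/U + U/(16 + 4*U) (L(U) = U/(16 + 4*U) + 6/U = 6/U + U/(16 + 4*U))
Y = -7 (Y = -4 - (-1)*(-3) = -4 - 1*3 = -4 - 3 = -7)
(O(6, 6)*L(4))*Y = (6*((¼)*(96 + 4² + 24*4)/(4*(4 + 4))))*(-7) = (6*((¼)*(¼)*(96 + 16 + 96)/8))*(-7) = (6*((¼)*(¼)*(⅛)*208))*(-7) = (6*(13/8))*(-7) = (39/4)*(-7) = -273/4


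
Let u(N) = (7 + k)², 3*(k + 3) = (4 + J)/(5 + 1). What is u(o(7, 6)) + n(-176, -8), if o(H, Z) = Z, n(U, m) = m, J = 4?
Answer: 952/81 ≈ 11.753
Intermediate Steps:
k = -23/9 (k = -3 + ((4 + 4)/(5 + 1))/3 = -3 + (8/6)/3 = -3 + (8*(⅙))/3 = -3 + (⅓)*(4/3) = -3 + 4/9 = -23/9 ≈ -2.5556)
u(N) = 1600/81 (u(N) = (7 - 23/9)² = (40/9)² = 1600/81)
u(o(7, 6)) + n(-176, -8) = 1600/81 - 8 = 952/81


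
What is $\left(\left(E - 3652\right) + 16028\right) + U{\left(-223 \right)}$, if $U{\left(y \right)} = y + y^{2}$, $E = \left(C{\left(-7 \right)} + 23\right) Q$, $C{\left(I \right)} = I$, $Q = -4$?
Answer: $61818$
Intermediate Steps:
$E = -64$ ($E = \left(-7 + 23\right) \left(-4\right) = 16 \left(-4\right) = -64$)
$\left(\left(E - 3652\right) + 16028\right) + U{\left(-223 \right)} = \left(\left(-64 - 3652\right) + 16028\right) - 223 \left(1 - 223\right) = \left(-3716 + 16028\right) - -49506 = 12312 + 49506 = 61818$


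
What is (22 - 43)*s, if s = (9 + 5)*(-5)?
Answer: 1470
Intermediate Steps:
s = -70 (s = 14*(-5) = -70)
(22 - 43)*s = (22 - 43)*(-70) = -21*(-70) = 1470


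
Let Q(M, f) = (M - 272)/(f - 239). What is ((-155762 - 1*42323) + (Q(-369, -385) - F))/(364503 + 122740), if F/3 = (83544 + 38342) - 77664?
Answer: -206387983/304039632 ≈ -0.67882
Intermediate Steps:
Q(M, f) = (-272 + M)/(-239 + f)
F = 132666 (F = 3*((83544 + 38342) - 77664) = 3*(121886 - 77664) = 3*44222 = 132666)
((-155762 - 1*42323) + (Q(-369, -385) - F))/(364503 + 122740) = ((-155762 - 1*42323) + ((-272 - 369)/(-239 - 385) - 1*132666))/(364503 + 122740) = ((-155762 - 42323) + (-641/(-624) - 132666))/487243 = (-198085 + (-1/624*(-641) - 132666))*(1/487243) = (-198085 + (641/624 - 132666))*(1/487243) = (-198085 - 82782943/624)*(1/487243) = -206387983/624*1/487243 = -206387983/304039632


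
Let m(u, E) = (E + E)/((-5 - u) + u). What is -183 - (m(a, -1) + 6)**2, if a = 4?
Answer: -5599/25 ≈ -223.96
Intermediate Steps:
m(u, E) = -2*E/5 (m(u, E) = (2*E)/(-5) = (2*E)*(-1/5) = -2*E/5)
-183 - (m(a, -1) + 6)**2 = -183 - (-2/5*(-1) + 6)**2 = -183 - (2/5 + 6)**2 = -183 - (32/5)**2 = -183 - 1*1024/25 = -183 - 1024/25 = -5599/25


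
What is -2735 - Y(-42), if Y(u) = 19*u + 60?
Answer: -1997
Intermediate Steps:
Y(u) = 60 + 19*u
-2735 - Y(-42) = -2735 - (60 + 19*(-42)) = -2735 - (60 - 798) = -2735 - 1*(-738) = -2735 + 738 = -1997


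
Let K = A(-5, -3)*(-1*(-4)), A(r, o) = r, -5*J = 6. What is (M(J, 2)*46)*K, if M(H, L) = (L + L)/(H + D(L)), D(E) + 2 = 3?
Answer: 18400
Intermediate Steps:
J = -6/5 (J = -⅕*6 = -6/5 ≈ -1.2000)
D(E) = 1 (D(E) = -2 + 3 = 1)
M(H, L) = 2*L/(1 + H) (M(H, L) = (L + L)/(H + 1) = (2*L)/(1 + H) = 2*L/(1 + H))
K = -20 (K = -(-5)*(-4) = -5*4 = -20)
(M(J, 2)*46)*K = ((2*2/(1 - 6/5))*46)*(-20) = ((2*2/(-⅕))*46)*(-20) = ((2*2*(-5))*46)*(-20) = -20*46*(-20) = -920*(-20) = 18400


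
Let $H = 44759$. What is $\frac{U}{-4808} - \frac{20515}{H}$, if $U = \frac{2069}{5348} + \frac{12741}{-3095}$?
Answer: $- \frac{148169796866603}{323820396929120} \approx -0.45757$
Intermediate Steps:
$U = - \frac{61735313}{16552060}$ ($U = 2069 \cdot \frac{1}{5348} + 12741 \left(- \frac{1}{3095}\right) = \frac{2069}{5348} - \frac{12741}{3095} = - \frac{61735313}{16552060} \approx -3.7298$)
$\frac{U}{-4808} - \frac{20515}{H} = - \frac{61735313}{16552060 \left(-4808\right)} - \frac{20515}{44759} = \left(- \frac{61735313}{16552060}\right) \left(- \frac{1}{4808}\right) - \frac{1865}{4069} = \frac{61735313}{79582304480} - \frac{1865}{4069} = - \frac{148169796866603}{323820396929120}$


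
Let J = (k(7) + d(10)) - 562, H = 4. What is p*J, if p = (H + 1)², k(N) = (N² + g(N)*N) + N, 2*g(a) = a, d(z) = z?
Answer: -23575/2 ≈ -11788.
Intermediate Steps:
g(a) = a/2
k(N) = N + 3*N²/2 (k(N) = (N² + (N/2)*N) + N = (N² + N²/2) + N = 3*N²/2 + N = N + 3*N²/2)
p = 25 (p = (4 + 1)² = 5² = 25)
J = -943/2 (J = ((½)*7*(2 + 3*7) + 10) - 562 = ((½)*7*(2 + 21) + 10) - 562 = ((½)*7*23 + 10) - 562 = (161/2 + 10) - 562 = 181/2 - 562 = -943/2 ≈ -471.50)
p*J = 25*(-943/2) = -23575/2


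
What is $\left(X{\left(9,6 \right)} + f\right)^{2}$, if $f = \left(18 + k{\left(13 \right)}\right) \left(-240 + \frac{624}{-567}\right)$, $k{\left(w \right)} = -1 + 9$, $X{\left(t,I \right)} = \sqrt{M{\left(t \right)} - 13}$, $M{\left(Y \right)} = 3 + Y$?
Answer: $\frac{1403675178103}{35721} - \frac{2369536 i}{189} \approx 3.9295 \cdot 10^{7} - 12537.0 i$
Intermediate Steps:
$X{\left(t,I \right)} = \sqrt{-10 + t}$ ($X{\left(t,I \right)} = \sqrt{\left(3 + t\right) - 13} = \sqrt{-10 + t}$)
$k{\left(w \right)} = 8$
$f = - \frac{1184768}{189}$ ($f = \left(18 + 8\right) \left(-240 + \frac{624}{-567}\right) = 26 \left(-240 + 624 \left(- \frac{1}{567}\right)\right) = 26 \left(-240 - \frac{208}{189}\right) = 26 \left(- \frac{45568}{189}\right) = - \frac{1184768}{189} \approx -6268.6$)
$\left(X{\left(9,6 \right)} + f\right)^{2} = \left(\sqrt{-10 + 9} - \frac{1184768}{189}\right)^{2} = \left(\sqrt{-1} - \frac{1184768}{189}\right)^{2} = \left(i - \frac{1184768}{189}\right)^{2} = \left(- \frac{1184768}{189} + i\right)^{2}$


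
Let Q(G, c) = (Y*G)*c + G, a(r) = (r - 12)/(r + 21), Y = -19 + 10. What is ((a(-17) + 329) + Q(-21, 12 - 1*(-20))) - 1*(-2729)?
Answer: 36311/4 ≈ 9077.8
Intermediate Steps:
Y = -9
a(r) = (-12 + r)/(21 + r)
Q(G, c) = G - 9*G*c (Q(G, c) = (-9*G)*c + G = -9*G*c + G = G - 9*G*c)
((a(-17) + 329) + Q(-21, 12 - 1*(-20))) - 1*(-2729) = (((-12 - 17)/(21 - 17) + 329) - 21*(1 - 9*(12 - 1*(-20)))) - 1*(-2729) = ((-29/4 + 329) - 21*(1 - 9*(12 + 20))) + 2729 = (((¼)*(-29) + 329) - 21*(1 - 9*32)) + 2729 = ((-29/4 + 329) - 21*(1 - 288)) + 2729 = (1287/4 - 21*(-287)) + 2729 = (1287/4 + 6027) + 2729 = 25395/4 + 2729 = 36311/4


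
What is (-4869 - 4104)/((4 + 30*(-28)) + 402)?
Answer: 8973/434 ≈ 20.675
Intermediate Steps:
(-4869 - 4104)/((4 + 30*(-28)) + 402) = -8973/((4 - 840) + 402) = -8973/(-836 + 402) = -8973/(-434) = -8973*(-1/434) = 8973/434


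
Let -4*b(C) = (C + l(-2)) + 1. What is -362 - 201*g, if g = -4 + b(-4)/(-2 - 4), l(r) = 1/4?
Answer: 14881/32 ≈ 465.03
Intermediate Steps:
l(r) = ¼
b(C) = -5/16 - C/4 (b(C) = -((C + ¼) + 1)/4 = -((¼ + C) + 1)/4 = -(5/4 + C)/4 = -5/16 - C/4)
g = -395/96 (g = -4 + (-5/16 - ¼*(-4))/(-2 - 4) = -4 + (-5/16 + 1)/(-6) = -4 + (11/16)*(-⅙) = -4 - 11/96 = -395/96 ≈ -4.1146)
-362 - 201*g = -362 - 201*(-395/96) = -362 + 26465/32 = 14881/32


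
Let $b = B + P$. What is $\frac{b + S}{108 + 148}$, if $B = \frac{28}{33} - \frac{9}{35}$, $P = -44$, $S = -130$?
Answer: $- \frac{200287}{295680} \approx -0.67738$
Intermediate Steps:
$B = \frac{683}{1155}$ ($B = 28 \cdot \frac{1}{33} - \frac{9}{35} = \frac{28}{33} - \frac{9}{35} = \frac{683}{1155} \approx 0.59134$)
$b = - \frac{50137}{1155}$ ($b = \frac{683}{1155} - 44 = - \frac{50137}{1155} \approx -43.409$)
$\frac{b + S}{108 + 148} = \frac{- \frac{50137}{1155} - 130}{108 + 148} = \frac{1}{256} \left(- \frac{200287}{1155}\right) = - \frac{200287}{295680}$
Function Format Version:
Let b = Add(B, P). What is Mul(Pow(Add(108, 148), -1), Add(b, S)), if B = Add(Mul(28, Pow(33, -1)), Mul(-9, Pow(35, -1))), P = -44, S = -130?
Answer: Rational(-200287, 295680) ≈ -0.67738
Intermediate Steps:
B = Rational(683, 1155) (B = Add(Mul(28, Rational(1, 33)), Mul(-9, Rational(1, 35))) = Add(Rational(28, 33), Rational(-9, 35)) = Rational(683, 1155) ≈ 0.59134)
b = Rational(-50137, 1155) (b = Add(Rational(683, 1155), -44) = Rational(-50137, 1155) ≈ -43.409)
Mul(Pow(Add(108, 148), -1), Add(b, S)) = Mul(Pow(Add(108, 148), -1), Add(Rational(-50137, 1155), -130)) = Mul(Pow(256, -1), Rational(-200287, 1155)) = Mul(Rational(1, 256), Rational(-200287, 1155)) = Rational(-200287, 295680)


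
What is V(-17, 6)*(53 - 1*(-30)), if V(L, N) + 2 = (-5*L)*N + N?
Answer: 42662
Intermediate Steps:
V(L, N) = -2 + N - 5*L*N (V(L, N) = -2 + ((-5*L)*N + N) = -2 + (-5*L*N + N) = -2 + (N - 5*L*N) = -2 + N - 5*L*N)
V(-17, 6)*(53 - 1*(-30)) = (-2 + 6 - 5*(-17)*6)*(53 - 1*(-30)) = (-2 + 6 + 510)*(53 + 30) = 514*83 = 42662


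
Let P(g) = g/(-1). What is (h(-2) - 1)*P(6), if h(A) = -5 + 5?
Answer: 6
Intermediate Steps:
P(g) = -g (P(g) = g*(-1) = -g)
h(A) = 0
(h(-2) - 1)*P(6) = (0 - 1)*(-1*6) = -1*(-6) = 6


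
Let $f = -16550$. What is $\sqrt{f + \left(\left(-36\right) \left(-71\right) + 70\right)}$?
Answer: $118 i \approx 118.0 i$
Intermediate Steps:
$\sqrt{f + \left(\left(-36\right) \left(-71\right) + 70\right)} = \sqrt{-16550 + \left(\left(-36\right) \left(-71\right) + 70\right)} = \sqrt{-16550 + \left(2556 + 70\right)} = \sqrt{-16550 + 2626} = \sqrt{-13924} = 118 i$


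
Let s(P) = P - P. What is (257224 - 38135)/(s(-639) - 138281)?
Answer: -16853/10637 ≈ -1.5844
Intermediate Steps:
s(P) = 0
(257224 - 38135)/(s(-639) - 138281) = (257224 - 38135)/(0 - 138281) = 219089/(-138281) = 219089*(-1/138281) = -16853/10637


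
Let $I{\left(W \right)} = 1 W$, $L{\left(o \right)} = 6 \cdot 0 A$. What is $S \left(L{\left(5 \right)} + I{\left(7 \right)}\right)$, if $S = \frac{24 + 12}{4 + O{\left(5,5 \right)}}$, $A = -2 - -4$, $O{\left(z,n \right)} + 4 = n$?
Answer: $\frac{252}{5} \approx 50.4$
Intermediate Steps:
$O{\left(z,n \right)} = -4 + n$
$A = 2$ ($A = -2 + 4 = 2$)
$L{\left(o \right)} = 0$ ($L{\left(o \right)} = 6 \cdot 0 \cdot 2 = 0 \cdot 2 = 0$)
$S = \frac{36}{5}$ ($S = \frac{24 + 12}{4 + \left(-4 + 5\right)} = \frac{36}{4 + 1} = \frac{36}{5} \approx 7.2$)
$I{\left(W \right)} = W$
$S \left(L{\left(5 \right)} + I{\left(7 \right)}\right) = \frac{36 \left(0 + 7\right)}{5} = \frac{36}{5} \cdot 7 = \frac{252}{5}$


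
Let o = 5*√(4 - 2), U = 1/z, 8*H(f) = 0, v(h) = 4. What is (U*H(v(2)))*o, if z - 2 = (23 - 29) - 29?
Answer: 0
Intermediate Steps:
H(f) = 0 (H(f) = (⅛)*0 = 0)
z = -33 (z = 2 + ((23 - 29) - 29) = 2 + (-6 - 29) = 2 - 35 = -33)
U = -1/33 (U = 1/(-33) = -1/33 ≈ -0.030303)
o = 5*√2 ≈ 7.0711
(U*H(v(2)))*o = (-1/33*0)*(5*√2) = 0*(5*√2) = 0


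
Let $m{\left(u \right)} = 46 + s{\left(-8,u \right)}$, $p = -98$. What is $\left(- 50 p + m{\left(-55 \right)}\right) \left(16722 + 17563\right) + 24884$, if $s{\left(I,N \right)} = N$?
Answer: $167712819$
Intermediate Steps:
$m{\left(u \right)} = 46 + u$
$\left(- 50 p + m{\left(-55 \right)}\right) \left(16722 + 17563\right) + 24884 = \left(\left(-50\right) \left(-98\right) + \left(46 - 55\right)\right) \left(16722 + 17563\right) + 24884 = \left(4900 - 9\right) 34285 + 24884 = 4891 \cdot 34285 + 24884 = 167687935 + 24884 = 167712819$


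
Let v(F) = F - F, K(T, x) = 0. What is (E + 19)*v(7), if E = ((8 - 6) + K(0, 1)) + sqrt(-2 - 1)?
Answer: 0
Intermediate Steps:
v(F) = 0
E = 2 + I*sqrt(3) (E = ((8 - 6) + 0) + sqrt(-2 - 1) = (2 + 0) + sqrt(-3) = 2 + I*sqrt(3) ≈ 2.0 + 1.732*I)
(E + 19)*v(7) = ((2 + I*sqrt(3)) + 19)*0 = (21 + I*sqrt(3))*0 = 0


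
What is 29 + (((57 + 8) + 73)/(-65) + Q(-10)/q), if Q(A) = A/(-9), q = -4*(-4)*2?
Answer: 251893/9360 ≈ 26.912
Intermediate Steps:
q = 32 (q = 16*2 = 32)
Q(A) = -A/9 (Q(A) = A*(-⅑) = -A/9)
29 + (((57 + 8) + 73)/(-65) + Q(-10)/q) = 29 + (((57 + 8) + 73)/(-65) - ⅑*(-10)/32) = 29 + ((65 + 73)*(-1/65) + (10/9)*(1/32)) = 29 + (138*(-1/65) + 5/144) = 29 + (-138/65 + 5/144) = 29 - 19547/9360 = 251893/9360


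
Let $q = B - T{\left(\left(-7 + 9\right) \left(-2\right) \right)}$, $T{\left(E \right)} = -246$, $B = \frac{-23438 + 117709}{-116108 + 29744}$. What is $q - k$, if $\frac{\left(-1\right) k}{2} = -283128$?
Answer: $- \frac{48882981911}{86364} \approx -5.6601 \cdot 10^{5}$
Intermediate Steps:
$B = - \frac{94271}{86364}$ ($B = \frac{94271}{-86364} = 94271 \left(- \frac{1}{86364}\right) = - \frac{94271}{86364} \approx -1.0916$)
$k = 566256$ ($k = \left(-2\right) \left(-283128\right) = 566256$)
$q = \frac{21151273}{86364}$ ($q = - \frac{94271}{86364} - -246 = - \frac{94271}{86364} + 246 = \frac{21151273}{86364} \approx 244.91$)
$q - k = \frac{21151273}{86364} - 566256 = - \frac{48882981911}{86364}$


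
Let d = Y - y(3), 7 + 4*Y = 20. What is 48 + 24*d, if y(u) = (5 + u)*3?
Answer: -450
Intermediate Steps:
Y = 13/4 (Y = -7/4 + (1/4)*20 = -7/4 + 5 = 13/4 ≈ 3.2500)
y(u) = 15 + 3*u
d = -83/4 (d = 13/4 - (15 + 3*3) = 13/4 - (15 + 9) = 13/4 - 1*24 = 13/4 - 24 = -83/4 ≈ -20.750)
48 + 24*d = 48 + 24*(-83/4) = 48 - 498 = -450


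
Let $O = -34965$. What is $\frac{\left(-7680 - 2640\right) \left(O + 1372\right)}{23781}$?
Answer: $\frac{115559920}{7927} \approx 14578.0$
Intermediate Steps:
$\frac{\left(-7680 - 2640\right) \left(O + 1372\right)}{23781} = \frac{\left(-7680 - 2640\right) \left(-34965 + 1372\right)}{23781} = \left(-7680 - 2640\right) \left(-33593\right) \frac{1}{23781} = \left(-10320\right) \left(-33593\right) \frac{1}{23781} = 346679760 \cdot \frac{1}{23781} = \frac{115559920}{7927}$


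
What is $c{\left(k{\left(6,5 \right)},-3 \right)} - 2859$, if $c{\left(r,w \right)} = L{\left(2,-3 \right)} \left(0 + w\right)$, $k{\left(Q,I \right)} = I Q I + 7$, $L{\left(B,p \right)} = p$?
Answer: $-2850$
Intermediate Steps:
$k{\left(Q,I \right)} = 7 + Q I^{2}$ ($k{\left(Q,I \right)} = Q I^{2} + 7 = 7 + Q I^{2}$)
$c{\left(r,w \right)} = - 3 w$ ($c{\left(r,w \right)} = - 3 \left(0 + w\right) = - 3 w$)
$c{\left(k{\left(6,5 \right)},-3 \right)} - 2859 = \left(-3\right) \left(-3\right) - 2859 = 9 - 2859 = -2850$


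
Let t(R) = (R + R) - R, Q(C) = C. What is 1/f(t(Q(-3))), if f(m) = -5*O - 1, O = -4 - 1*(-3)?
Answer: ¼ ≈ 0.25000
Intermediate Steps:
t(R) = R (t(R) = 2*R - R = R)
O = -1 (O = -4 + 3 = -1)
f(m) = 4 (f(m) = -5*(-1) - 1 = 5 - 1 = 4)
1/f(t(Q(-3))) = 1/4 = ¼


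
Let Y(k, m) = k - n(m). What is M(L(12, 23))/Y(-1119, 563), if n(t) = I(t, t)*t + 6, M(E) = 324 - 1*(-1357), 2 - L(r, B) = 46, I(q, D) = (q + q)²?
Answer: -1681/713815313 ≈ -2.3550e-6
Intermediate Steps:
I(q, D) = 4*q² (I(q, D) = (2*q)² = 4*q²)
L(r, B) = -44 (L(r, B) = 2 - 1*46 = 2 - 46 = -44)
M(E) = 1681 (M(E) = 324 + 1357 = 1681)
n(t) = 6 + 4*t³ (n(t) = (4*t²)*t + 6 = 4*t³ + 6 = 6 + 4*t³)
Y(k, m) = -6 + k - 4*m³ (Y(k, m) = k - (6 + 4*m³) = k + (-6 - 4*m³) = -6 + k - 4*m³)
M(L(12, 23))/Y(-1119, 563) = 1681/(-6 - 1119 - 4*563³) = 1681/(-6 - 1119 - 4*178453547) = 1681/(-6 - 1119 - 713814188) = 1681/(-713815313) = 1681*(-1/713815313) = -1681/713815313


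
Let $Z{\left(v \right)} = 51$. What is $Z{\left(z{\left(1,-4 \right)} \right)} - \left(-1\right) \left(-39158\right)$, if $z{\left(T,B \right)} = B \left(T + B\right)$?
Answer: $-39107$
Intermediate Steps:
$z{\left(T,B \right)} = B \left(B + T\right)$
$Z{\left(z{\left(1,-4 \right)} \right)} - \left(-1\right) \left(-39158\right) = 51 - \left(-1\right) \left(-39158\right) = 51 - 39158 = -39107$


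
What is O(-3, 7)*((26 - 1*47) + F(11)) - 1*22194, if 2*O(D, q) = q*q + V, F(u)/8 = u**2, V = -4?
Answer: -1773/2 ≈ -886.50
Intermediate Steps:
F(u) = 8*u**2
O(D, q) = -2 + q**2/2 (O(D, q) = (q*q - 4)/2 = (q**2 - 4)/2 = (-4 + q**2)/2 = -2 + q**2/2)
O(-3, 7)*((26 - 1*47) + F(11)) - 1*22194 = (-2 + (1/2)*7**2)*((26 - 1*47) + 8*11**2) - 1*22194 = (-2 + (1/2)*49)*((26 - 47) + 8*121) - 22194 = (-2 + 49/2)*(-21 + 968) - 22194 = (45/2)*947 - 22194 = 42615/2 - 22194 = -1773/2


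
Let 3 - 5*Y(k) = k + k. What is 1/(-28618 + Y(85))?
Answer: -5/143257 ≈ -3.4902e-5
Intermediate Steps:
Y(k) = 3/5 - 2*k/5 (Y(k) = 3/5 - (k + k)/5 = 3/5 - 2*k/5)
1/(-28618 + Y(85)) = 1/(-28618 + (3/5 - 2/5*85)) = 1/(-28618 + (3/5 - 34)) = 1/(-28618 - 167/5) = 1/(-143257/5) = -5/143257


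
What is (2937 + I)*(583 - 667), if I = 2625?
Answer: -467208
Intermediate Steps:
(2937 + I)*(583 - 667) = (2937 + 2625)*(583 - 667) = 5562*(-84) = -467208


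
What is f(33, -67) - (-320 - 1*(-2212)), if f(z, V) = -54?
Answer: -1946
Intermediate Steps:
f(33, -67) - (-320 - 1*(-2212)) = -54 - (-320 - 1*(-2212)) = -54 - (-320 + 2212) = -54 - 1*1892 = -54 - 1892 = -1946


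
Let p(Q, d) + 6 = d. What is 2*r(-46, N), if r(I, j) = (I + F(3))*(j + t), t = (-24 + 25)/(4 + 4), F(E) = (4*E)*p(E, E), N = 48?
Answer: -15785/2 ≈ -7892.5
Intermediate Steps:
p(Q, d) = -6 + d
F(E) = 4*E*(-6 + E) (F(E) = (4*E)*(-6 + E) = 4*E*(-6 + E))
t = ⅛ (t = 1/8 = 1*(⅛) = ⅛ ≈ 0.12500)
r(I, j) = (-36 + I)*(⅛ + j) (r(I, j) = (I + 4*3*(-6 + 3))*(j + ⅛) = (I + 4*3*(-3))*(⅛ + j) = (I - 36)*(⅛ + j) = (-36 + I)*(⅛ + j))
2*r(-46, N) = 2*(-9/2 - 36*48 + (⅛)*(-46) - 46*48) = 2*(-9/2 - 1728 - 23/4 - 2208) = 2*(-15785/4) = -15785/2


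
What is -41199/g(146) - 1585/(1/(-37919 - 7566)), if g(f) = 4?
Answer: 288333701/4 ≈ 7.2083e+7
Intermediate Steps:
-41199/g(146) - 1585/(1/(-37919 - 7566)) = -41199/4 - 1585/(1/(-37919 - 7566)) = -41199*¼ - 1585/(1/(-45485)) = -41199/4 - 1585/(-1/45485) = -41199/4 - 1585*(-45485) = -41199/4 + 72093725 = 288333701/4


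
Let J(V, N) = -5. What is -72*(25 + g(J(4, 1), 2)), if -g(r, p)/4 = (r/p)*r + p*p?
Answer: 2952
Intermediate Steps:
g(r, p) = -4*p² - 4*r²/p (g(r, p) = -4*((r/p)*r + p*p) = -4*(r²/p + p²) = -4*(p² + r²/p) = -4*p² - 4*r²/p)
-72*(25 + g(J(4, 1), 2)) = -72*(25 + 4*(-1*2³ - 1*(-5)²)/2) = -72*(25 + 4*(½)*(-1*8 - 1*25)) = -72*(25 + 4*(½)*(-8 - 25)) = -72*(25 + 4*(½)*(-33)) = -72*(25 - 66) = -72*(-41) = 2952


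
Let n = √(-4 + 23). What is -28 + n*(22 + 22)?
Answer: -28 + 44*√19 ≈ 163.79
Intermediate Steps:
n = √19 ≈ 4.3589
-28 + n*(22 + 22) = -28 + √19*(22 + 22) = -28 + √19*44 = -28 + 44*√19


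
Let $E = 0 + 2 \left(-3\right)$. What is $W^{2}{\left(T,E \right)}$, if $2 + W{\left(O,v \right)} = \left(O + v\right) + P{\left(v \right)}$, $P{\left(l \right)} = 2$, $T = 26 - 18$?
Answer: $4$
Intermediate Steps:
$T = 8$ ($T = 26 - 18 = 8$)
$E = -6$ ($E = 0 - 6 = -6$)
$W{\left(O,v \right)} = O + v$ ($W{\left(O,v \right)} = -2 + \left(\left(O + v\right) + 2\right) = -2 + \left(2 + O + v\right) = O + v$)
$W^{2}{\left(T,E \right)} = \left(8 - 6\right)^{2} = 2^{2} = 4$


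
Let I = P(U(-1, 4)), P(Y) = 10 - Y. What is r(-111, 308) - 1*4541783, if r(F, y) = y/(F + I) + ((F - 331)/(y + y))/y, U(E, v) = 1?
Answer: -21973451448439/4838064 ≈ -4.5418e+6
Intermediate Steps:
I = 9 (I = 10 - 1*1 = 10 - 1 = 9)
r(F, y) = y/(9 + F) + (-331 + F)/(2*y**2) (r(F, y) = y/(F + 9) + ((F - 331)/(y + y))/y = y/(9 + F) + ((-331 + F)/((2*y)))/y = y/(9 + F) + ((-331 + F)*(1/(2*y)))/y = y/(9 + F) + ((-331 + F)/(2*y))/y = y/(9 + F) + (-331 + F)/(2*y**2))
r(-111, 308) - 1*4541783 = (1/2)*(-2979 + (-111)**2 - 322*(-111) + 2*308**3)/(308**2*(9 - 111)) - 1*4541783 = (1/2)*(1/94864)*(-2979 + 12321 + 35742 + 2*29218112)/(-102) - 4541783 = (1/2)*(1/94864)*(-1/102)*(-2979 + 12321 + 35742 + 58436224) - 4541783 = (1/2)*(1/94864)*(-1/102)*58481308 - 4541783 = -14620327/4838064 - 4541783 = -21973451448439/4838064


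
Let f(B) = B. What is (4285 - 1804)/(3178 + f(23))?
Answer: 827/1067 ≈ 0.77507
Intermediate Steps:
(4285 - 1804)/(3178 + f(23)) = (4285 - 1804)/(3178 + 23) = 2481/3201 = 2481*(1/3201) = 827/1067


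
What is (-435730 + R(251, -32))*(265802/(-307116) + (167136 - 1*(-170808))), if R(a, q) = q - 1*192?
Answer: -3770556834821809/25593 ≈ -1.4733e+11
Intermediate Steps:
R(a, q) = -192 + q (R(a, q) = q - 192 = -192 + q)
(-435730 + R(251, -32))*(265802/(-307116) + (167136 - 1*(-170808))) = (-435730 + (-192 - 32))*(265802/(-307116) + (167136 - 1*(-170808))) = (-435730 - 224)*(265802*(-1/307116) + (167136 + 170808)) = -435954*(-132901/153558 + 337944) = -435954*51893871851/153558 = -3770556834821809/25593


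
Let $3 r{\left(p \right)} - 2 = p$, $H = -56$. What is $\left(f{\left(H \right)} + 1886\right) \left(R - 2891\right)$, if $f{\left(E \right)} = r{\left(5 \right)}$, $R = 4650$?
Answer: $\frac{9964735}{3} \approx 3.3216 \cdot 10^{6}$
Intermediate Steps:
$r{\left(p \right)} = \frac{2}{3} + \frac{p}{3}$
$f{\left(E \right)} = \frac{7}{3}$ ($f{\left(E \right)} = \frac{2}{3} + \frac{1}{3} \cdot 5 = \frac{2}{3} + \frac{5}{3} = \frac{7}{3}$)
$\left(f{\left(H \right)} + 1886\right) \left(R - 2891\right) = \left(\frac{7}{3} + 1886\right) \left(4650 - 2891\right) = \frac{5665}{3} \cdot 1759 = \frac{9964735}{3}$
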